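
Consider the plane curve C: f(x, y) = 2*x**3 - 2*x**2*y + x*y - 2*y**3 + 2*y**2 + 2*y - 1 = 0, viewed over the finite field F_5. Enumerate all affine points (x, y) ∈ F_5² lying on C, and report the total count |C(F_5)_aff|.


Affine F_5-points: {(0, 2), (1, 2), (2, 0), (3, 1), (3, 4)}; count = 5.

For each of the 25 pairs (x, y) ∈ F_5², evaluate f(x, y) mod 5. Record the zeros.
  x = 0: [0↦4, 1↦1, 2↦0, 3↦4, 4↦1]  zeros at y ∈ {2}
  x = 1: [0↦1, 1↦2, 2↦0, 3↦3, 4↦4]  zeros at y ∈ {2}
  x = 2: [0↦0, 1↦1, 2↦4, 3↦2, 4↦3]  zeros at y ∈ {0}
  x = 3: [0↦3, 1↦0, 2↦4, 3↦3, 4↦0]  zeros at y ∈ {1, 4}
  x = 4: [0↦2, 1↦1, 2↦2, 3↦3, 4↦2]  zeros at y ∈ ∅
Collecting zeros: affine points = {(0, 2), (1, 2), (2, 0), (3, 1), (3, 4)}.
Total count |C(F_5)_aff| = 5.


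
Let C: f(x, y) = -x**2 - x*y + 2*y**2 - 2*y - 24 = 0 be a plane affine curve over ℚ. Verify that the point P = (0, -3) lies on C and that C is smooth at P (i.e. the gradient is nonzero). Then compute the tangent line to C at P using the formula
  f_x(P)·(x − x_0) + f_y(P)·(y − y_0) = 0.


Tangent line at P: 3*x - 14*y - 42 = 0.

Step 1: f(0, -3) = 0, so P lies on C.
Step 2: partial derivatives
  f_x(x, y) = -2*x - y, f_y(x, y) = -x + 4*y - 2.
  f_x(P) = 3, f_y(P) = -14 (gradient nonzero, so P is smooth).
Step 3: tangent line at P: 3·(x − 0) + -14·(y − -3) = 0.
Expanding: 3*x - 14*y - 42 = 0.


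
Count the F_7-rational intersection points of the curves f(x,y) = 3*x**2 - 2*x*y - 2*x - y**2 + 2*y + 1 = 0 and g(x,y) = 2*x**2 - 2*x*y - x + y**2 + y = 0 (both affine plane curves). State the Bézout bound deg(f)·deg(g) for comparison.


Common zeros: {(1, 3)}; count = 1; Bézout bound = 4.

deg(f) = 2, deg(g) = 2, so Bézout bound = 4.
Scan x ∈ F_7. For each x, list the y ∈ F_7 with f(x, y) ≡ 0 and those with g(x, y) ≡ 0 (mod 7); the common zeros in that column are the intersection.
  x = 0: f ≡ 0 at y ∈ {4, 5}; g ≡ 0 at y ∈ {0, 6}; common: ∅.
  x = 1: f ≡ 0 at y ∈ {3, 4}; g ≡ 0 at y ∈ {3, 5}; common: {3}.
  x = 2: f ≡ 0 at y ∈ ∅; g ≡ 0 at y ∈ ∅; common: ∅.
  x = 3: f ≡ 0 at y ∈ ∅; g ≡ 0 at y ∈ {6}; common: ∅.
  x = 4: f ≡ 0 at y ∈ {3, 5}; g ≡ 0 at y ∈ {0}; common: ∅.
  x = 5: f ≡ 0 at y ∈ ∅; g ≡ 0 at y ∈ ∅; common: ∅.
  x = 6: f ≡ 0 at y ∈ ∅; g ≡ 0 at y ∈ {1, 3}; common: ∅.
Collecting: common zeros = {(1, 3)}, so the count is 1.
Comparison with the Bézout bound: 1 ≤ 4 = deg(f)·deg(g), as expected for curves with no common component (the affine F_7-count falls short of the bound because intersections may lie at infinity, over extension fields, or carry multiplicity).


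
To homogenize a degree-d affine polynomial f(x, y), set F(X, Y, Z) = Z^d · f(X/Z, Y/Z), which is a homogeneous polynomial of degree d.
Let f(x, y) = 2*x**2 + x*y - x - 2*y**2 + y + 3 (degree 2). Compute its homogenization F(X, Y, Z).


F(X, Y, Z) = 2*X**2 + X*Y - X*Z - 2*Y**2 + Y*Z + 3*Z**2

deg(f) = 2.
Substitute x = X/Z, y = Y/Z into f, then multiply by Z^2.
  monomial 2·x^2·y^0 ↦ 2·X^2·Y^0·Z^0.
  monomial 1·x^1·y^1 ↦ 1·X^1·Y^1·Z^0.
  monomial -1·x^1·y^0 ↦ -1·X^1·Y^0·Z^1.
  monomial -2·x^0·y^2 ↦ -2·X^0·Y^2·Z^0.
  monomial 1·x^0·y^1 ↦ 1·X^0·Y^1·Z^1.
  monomial 3·x^0·y^0 ↦ 3·X^0·Y^0·Z^2.
Collecting: F(X, Y, Z) = 2*X**2 + X*Y - X*Z - 2*Y**2 + Y*Z + 3*Z**2.


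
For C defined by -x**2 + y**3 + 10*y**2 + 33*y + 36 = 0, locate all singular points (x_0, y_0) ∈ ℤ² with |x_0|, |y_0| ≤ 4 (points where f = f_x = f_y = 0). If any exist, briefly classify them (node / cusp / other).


Singular points: {(0, -3)}; classification: node.

Compute partial derivatives:
  f_x = -2*x.
  f_y = 3*y**2 + 20*y + 33.
Scan x_0 ∈ {−4, ..., 4}. For each x_0, f_y(x_0, y) is a polynomial in y; find its integer roots y ∈ {−4, ..., 4}, then test f_x and f at those candidates.
  x = -4: f_y(-4, y) = 3*y**2 + 20*y + 33; vanishes at y ∈ {-3}. (-4, -3): f_x = 8 ≠ 0.
  x = -3: f_y(-3, y) = 3*y**2 + 20*y + 33; vanishes at y ∈ {-3}. (-3, -3): f_x = 6 ≠ 0.
  x = -2: f_y(-2, y) = 3*y**2 + 20*y + 33; vanishes at y ∈ {-3}. (-2, -3): f_x = 4 ≠ 0.
  x = -1: f_y(-1, y) = 3*y**2 + 20*y + 33; vanishes at y ∈ {-3}. (-1, -3): f_x = 2 ≠ 0.
  x = 0: f_y(0, y) = 3*y**2 + 20*y + 33; vanishes at y ∈ {-3}. (0, -3): f_x = 0, f = 0 — SINGULAR.
  x = 1: f_y(1, y) = 3*y**2 + 20*y + 33; vanishes at y ∈ {-3}. (1, -3): f_x = -2 ≠ 0.
  x = 2: f_y(2, y) = 3*y**2 + 20*y + 33; vanishes at y ∈ {-3}. (2, -3): f_x = -4 ≠ 0.
  x = 3: f_y(3, y) = 3*y**2 + 20*y + 33; vanishes at y ∈ {-3}. (3, -3): f_x = -6 ≠ 0.
  x = 4: f_y(4, y) = 3*y**2 + 20*y + 33; vanishes at y ∈ {-3}. (4, -3): f_x = -8 ≠ 0.
Only singular point on the grid: (0, -3).
Classify: substitute x = 0 + u, y = -3 + v and expand: f = -u**2 + v**3 + v**2.
No constant or linear terms (consistent with a singular point). Quadratic part: -u**2 + v**2. Cubic part: v**3.
The quadratic part v**2 - u**2 = (v − u)(v + u) splits into two distinct linear factors, so there are two distinct tangent lines y − -3 = ±(x − 0) — this is a node (ordinary double point).
Classification: node.


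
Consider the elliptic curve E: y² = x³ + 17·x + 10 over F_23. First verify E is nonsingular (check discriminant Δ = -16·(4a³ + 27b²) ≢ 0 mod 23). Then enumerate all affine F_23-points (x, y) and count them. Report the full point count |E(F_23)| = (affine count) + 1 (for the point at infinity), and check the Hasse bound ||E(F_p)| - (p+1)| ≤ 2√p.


Affine points = {(2, 11), (2, 12), (4, 2), (4, 21), (5, 6), (5, 17), (6, 11), (6, 12), (7, 9), (7, 14), (9, 8), (9, 15), (13, 6), (13, 17), (14, 5), (14, 18), (15, 11), (15, 12), (16, 10), (16, 13), (19, 4), (19, 19), (20, 1), (20, 22)}; affine count = 24; |E(F_23)| = 25.

Discriminant check: Δ ∝ 4a³ + 27b² = 4·17³ + 27·10² = 4·4913 + 27·100 ≡ 19 (mod 23). Nonzero ⇒ E is nonsingular.
For each x ∈ F_23, compute rhs = x³ + 17·x + 10 mod 23, then count y ∈ F_23 with y² ≡ rhs.
  x = 0: rhs = 10, matching y values: none (0 points).
  x = 1: rhs = 5, matching y values: none (0 points).
  x = 2: rhs = 6, matching y values: 11, 12 (2 points).
  x = 3: rhs = 19, matching y values: none (0 points).
  x = 4: rhs = 4, matching y values: 2, 21 (2 points).
  x = 5: rhs = 13, matching y values: 6, 17 (2 points).
  x = 6: rhs = 6, matching y values: 11, 12 (2 points).
  x = 7: rhs = 12, matching y values: 9, 14 (2 points).
  x = 8: rhs = 14, matching y values: none (0 points).
  x = 9: rhs = 18, matching y values: 8, 15 (2 points).
  x = 10: rhs = 7, matching y values: none (0 points).
  x = 11: rhs = 10, matching y values: none (0 points).
  x = 12: rhs = 10, matching y values: none (0 points).
  x = 13: rhs = 13, matching y values: 6, 17 (2 points).
  x = 14: rhs = 2, matching y values: 5, 18 (2 points).
  x = 15: rhs = 6, matching y values: 11, 12 (2 points).
  x = 16: rhs = 8, matching y values: 10, 13 (2 points).
  x = 17: rhs = 14, matching y values: none (0 points).
  x = 18: rhs = 7, matching y values: none (0 points).
  x = 19: rhs = 16, matching y values: 4, 19 (2 points).
  x = 20: rhs = 1, matching y values: 1, 22 (2 points).
  x = 21: rhs = 14, matching y values: none (0 points).
  x = 22: rhs = 15, matching y values: none (0 points).
Total affine count: 24.
Full point count |E(F_23)| = 24 + 1 = 25.
Hasse bound: |25 − (23+1)| = |1| = 1 ≤ 2√23 ≈ 9.5917 ✓.


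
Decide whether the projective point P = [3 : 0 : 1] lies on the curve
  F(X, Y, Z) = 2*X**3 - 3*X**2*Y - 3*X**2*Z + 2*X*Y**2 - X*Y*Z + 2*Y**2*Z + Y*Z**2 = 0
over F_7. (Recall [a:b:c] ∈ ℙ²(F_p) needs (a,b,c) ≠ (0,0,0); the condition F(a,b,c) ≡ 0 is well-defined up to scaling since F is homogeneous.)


F(3,0,1) ≡ 6 (mod 7); P is NOT on the curve.

Evaluate F(3, 0, 1) term-by-term (mod 7).
  2*X**3 ↦ 2·27·1·1 = 54
  -3*X**2*Y ↦ -3·9·0·1 = 0
  -3*X**2*Z ↦ -3·9·1·1 = -27
  2*X*Y**2 ↦ 2·3·0·1 = 0
  -X*Y*Z ↦ -1·3·0·1 = 0
  2*Y**2*Z ↦ 2·1·0·1 = 0
  Y*Z**2 ↦ 1·1·0·1 = 0
Sum: F(3, 0, 1) = (54) + (0) + (-27) + (0) + (0) + (0) + (0) = 27.
Reducing mod 7: 27 ≡ 6 (mod 7).
Since F(a, b, c) ≡ 6 ≠ 0 (mod 7), P does NOT lie on the curve.


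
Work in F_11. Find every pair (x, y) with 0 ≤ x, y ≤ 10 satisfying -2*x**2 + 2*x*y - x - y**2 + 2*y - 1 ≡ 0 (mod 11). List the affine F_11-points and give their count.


Affine F_11-points: {(0, 1), (1, 2), (2, 0), (2, 6), (3, 0), (3, 8), (6, 1), (6, 2), (9, 3), (9, 6), (10, 3), (10, 8)}; count = 12.

For each of the 121 pairs (x, y) ∈ F_11², evaluate f(x, y) mod 11. Record the zeros.
  x = 0: [0↦10, 1↦0, 2↦10, 3↦7, 4↦2, 5↦6, 6↦8, 7↦8, 8↦6, 9↦2, 10↦7]  zeros at y ∈ {1}
  x = 1: [0↦7, 1↦10, 2↦0, 3↦10, 4↦7, 5↦2, 6↦6, 7↦8, 8↦8, 9↦6, 10↦2]  zeros at y ∈ {2}
  x = 2: [0↦0, 1↦5, 2↦8, 3↦9, 4↦8, 5↦5, 6↦0, 7↦4, 8↦6, 9↦6, 10↦4]  zeros at y ∈ {0, 6}
  x = 3: [0↦0, 1↦7, 2↦1, 3↦4, 4↦5, 5↦4, 6↦1, 7↦7, 8↦0, 9↦2, 10↦2]  zeros at y ∈ {0, 8}
  x = 4: [0↦7, 1↦5, 2↦1, 3↦6, 4↦9, 5↦10, 6↦9, 7↦6, 8↦1, 9↦5, 10↦7]  zeros at y ∈ ∅
  x = 5: [0↦10, 1↦10, 2↦8, 3↦4, 4↦9, 5↦1, 6↦2, 7↦1, 8↦9, 9↦4, 10↦8]  zeros at y ∈ ∅
  x = 6: [0↦9, 1↦0, 2↦0, 3↦9, 4↦5, 5↦10, 6↦2, 7↦3, 8↦2, 9↦10, 10↦5]  zeros at y ∈ {1, 2}
  x = 7: [0↦4, 1↦8, 2↦10, 3↦10, 4↦8, 5↦4, 6↦9, 7↦1, 8↦2, 9↦1, 10↦9]  zeros at y ∈ ∅
  x = 8: [0↦6, 1↦1, 2↦5, 3↦7, 4↦7, 5↦5, 6↦1, 7↦6, 8↦9, 9↦10, 10↦9]  zeros at y ∈ ∅
  x = 9: [0↦4, 1↦1, 2↦7, 3↦0, 4↦2, 5↦2, 6↦0, 7↦7, 8↦1, 9↦4, 10↦5]  zeros at y ∈ {3, 6}
  x = 10: [0↦9, 1↦8, 2↦5, 3↦0, 4↦4, 5↦6, 6↦6, 7↦4, 8↦0, 9↦5, 10↦8]  zeros at y ∈ {3, 8}
Collecting zeros: affine points = {(0, 1), (1, 2), (2, 0), (2, 6), (3, 0), (3, 8), (6, 1), (6, 2), (9, 3), (9, 6), (10, 3), (10, 8)}.
Total count |C(F_11)_aff| = 12.


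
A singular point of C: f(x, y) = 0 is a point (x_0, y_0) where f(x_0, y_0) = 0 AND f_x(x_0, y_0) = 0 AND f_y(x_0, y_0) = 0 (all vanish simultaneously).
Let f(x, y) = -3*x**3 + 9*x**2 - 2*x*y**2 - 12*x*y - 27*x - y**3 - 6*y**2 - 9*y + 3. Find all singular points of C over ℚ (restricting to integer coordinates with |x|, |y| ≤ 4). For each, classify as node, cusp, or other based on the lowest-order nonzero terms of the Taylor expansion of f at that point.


Singular points: {(1, -3)}; classification: cusp.

Compute partial derivatives:
  f_x = -9*x**2 + 18*x - 2*y**2 - 12*y - 27.
  f_y = -4*x*y - 12*x - 3*y**2 - 12*y - 9.
Scan x_0 ∈ {−4, ..., 4}. For each x_0, f_y(x_0, y) is a polynomial in y; find its integer roots y ∈ {−4, ..., 4}, then test f_x and f at those candidates.
  x = -4: f_y(-4, y) = -3*y**2 + 4*y + 39; vanishes at y ∈ {-3}. (-4, -3): f_x = -225 ≠ 0.
  x = -3: f_y(-3, y) = 27 - 3*y**2; vanishes at y ∈ {-3, 3}. (-3, -3): f_x = -144 ≠ 0; (-3, 3): f_x = -216 ≠ 0.
  x = -2: f_y(-2, y) = -3*y**2 - 4*y + 15; vanishes at y ∈ {-3}. (-2, -3): f_x = -81 ≠ 0.
  x = -1: f_y(-1, y) = -3*y**2 - 8*y + 3; vanishes at y ∈ {-3}. (-1, -3): f_x = -36 ≠ 0.
  x = 0: f_y(0, y) = -3*y**2 - 12*y - 9; vanishes at y ∈ {-3, -1}. (0, -3): f_x = -9 ≠ 0; (0, -1): f_x = -17 ≠ 0.
  x = 1: f_y(1, y) = -3*y**2 - 16*y - 21; vanishes at y ∈ {-3}. (1, -3): f_x = 0, f = 0 — SINGULAR.
  x = 2: f_y(2, y) = -3*y**2 - 20*y - 33; vanishes at y ∈ {-3}. (2, -3): f_x = -9 ≠ 0.
  x = 3: f_y(3, y) = -3*y**2 - 24*y - 45; vanishes at y ∈ {-3}. (3, -3): f_x = -36 ≠ 0.
  x = 4: f_y(4, y) = -3*y**2 - 28*y - 57; vanishes at y ∈ {-3}. (4, -3): f_x = -81 ≠ 0.
Only singular point on the grid: (1, -3).
Classify: substitute x = 1 + u, y = -3 + v and expand: f = -3*u**3 - 2*u*v**2 - v**3 + v**2.
No constant or linear terms (consistent with a singular point). Quadratic part: v**2. Cubic part: -3*u**3 - 2*u*v**2 - v**3.
The quadratic part v**2 is a perfect square, so there is a single (double) tangent line v = 0, i.e. y = -3. Restricting the cubic part to that line (v = 0) leaves -3*u**3 ≠ 0, so f is not divisible by v and the branch is v² ≈ 3*u**3 to lowest order — this is a cusp.
Classification: cusp.


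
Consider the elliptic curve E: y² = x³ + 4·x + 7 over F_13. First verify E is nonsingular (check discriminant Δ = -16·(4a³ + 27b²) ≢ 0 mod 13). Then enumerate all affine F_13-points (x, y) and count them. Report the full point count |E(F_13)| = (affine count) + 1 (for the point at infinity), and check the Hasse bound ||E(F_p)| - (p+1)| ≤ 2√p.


Affine points = {(1, 5), (1, 8), (2, 6), (2, 7), (4, 3), (4, 10), (5, 3), (5, 10), (6, 0), (7, 1), (7, 12), (11, 2), (11, 11)}; affine count = 13; |E(F_13)| = 14.

Discriminant check: Δ ∝ 4a³ + 27b² = 4·4³ + 27·7² = 4·64 + 27·49 ≡ 6 (mod 13). Nonzero ⇒ E is nonsingular.
For each x ∈ F_13, compute rhs = x³ + 4·x + 7 mod 13, then count y ∈ F_13 with y² ≡ rhs.
  x = 0: rhs = 7, matching y values: none (0 points).
  x = 1: rhs = 12, matching y values: 5, 8 (2 points).
  x = 2: rhs = 10, matching y values: 6, 7 (2 points).
  x = 3: rhs = 7, matching y values: none (0 points).
  x = 4: rhs = 9, matching y values: 3, 10 (2 points).
  x = 5: rhs = 9, matching y values: 3, 10 (2 points).
  x = 6: rhs = 0, matching y values: 0 (1 points).
  x = 7: rhs = 1, matching y values: 1, 12 (2 points).
  x = 8: rhs = 5, matching y values: none (0 points).
  x = 9: rhs = 5, matching y values: none (0 points).
  x = 10: rhs = 7, matching y values: none (0 points).
  x = 11: rhs = 4, matching y values: 2, 11 (2 points).
  x = 12: rhs = 2, matching y values: none (0 points).
Total affine count: 13.
Full point count |E(F_13)| = 13 + 1 = 14.
Hasse bound: |14 − (13+1)| = |0| = 0 ≤ 2√13 ≈ 7.2111 ✓.


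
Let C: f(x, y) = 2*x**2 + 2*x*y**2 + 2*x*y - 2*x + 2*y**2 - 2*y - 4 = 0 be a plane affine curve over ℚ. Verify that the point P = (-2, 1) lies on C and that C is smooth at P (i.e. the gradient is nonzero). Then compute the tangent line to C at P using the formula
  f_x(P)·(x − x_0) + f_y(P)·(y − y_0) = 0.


Tangent line at P: -6*x - 10*y - 2 = 0.

Step 1: f(-2, 1) = 0, so P lies on C.
Step 2: partial derivatives
  f_x(x, y) = 4*x + 2*y**2 + 2*y - 2, f_y(x, y) = 4*x*y + 2*x + 4*y - 2.
  f_x(P) = -6, f_y(P) = -10 (gradient nonzero, so P is smooth).
Step 3: tangent line at P: -6·(x − -2) + -10·(y − 1) = 0.
Expanding: -6*x - 10*y - 2 = 0.


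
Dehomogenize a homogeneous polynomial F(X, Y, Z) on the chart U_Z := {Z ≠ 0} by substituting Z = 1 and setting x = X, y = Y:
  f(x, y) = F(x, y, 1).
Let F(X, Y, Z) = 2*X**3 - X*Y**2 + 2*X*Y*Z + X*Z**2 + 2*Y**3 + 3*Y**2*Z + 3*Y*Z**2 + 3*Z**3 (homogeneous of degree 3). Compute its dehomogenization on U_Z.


f(x, y) = 2*x**3 - x*y**2 + 2*x*y + x + 2*y**3 + 3*y**2 + 3*y + 3

On U_Z we set Z = 1. Each monomial c·X^i·Y^j·Z^k in F becomes c·x^i·y^j·1^k = c·x^i·y^j.
Substituting Z = 1: F(X, Y, 1) = 2*x**3 - x*y**2 + 2*x*y + x + 2*y**3 + 3*y**2 + 3*y + 3.
Note: deg(f) ≤ deg(F) = 3; strict inequality happens when F is divisible by Z (lost terms).


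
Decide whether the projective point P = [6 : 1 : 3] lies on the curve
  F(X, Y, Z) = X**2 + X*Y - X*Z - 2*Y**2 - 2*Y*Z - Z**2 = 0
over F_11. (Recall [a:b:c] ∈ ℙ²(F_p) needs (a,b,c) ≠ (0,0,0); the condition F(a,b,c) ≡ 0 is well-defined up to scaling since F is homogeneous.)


F(6,1,3) ≡ 7 (mod 11); P is NOT on the curve.

Evaluate F(6, 1, 3) term-by-term (mod 11).
  X**2 ↦ 1·36·1·1 = 36
  X*Y ↦ 1·6·1·1 = 6
  -X*Z ↦ -1·6·1·3 = -18
  -2*Y**2 ↦ -2·1·1·1 = -2
  -2*Y*Z ↦ -2·1·1·3 = -6
  -Z**2 ↦ -1·1·1·9 = -9
Sum: F(6, 1, 3) = (36) + (6) + (-18) + (-2) + (-6) + (-9) = 7.
Reducing mod 11: 7 ≡ 7 (mod 11).
Since F(a, b, c) ≡ 7 ≠ 0 (mod 11), P does NOT lie on the curve.


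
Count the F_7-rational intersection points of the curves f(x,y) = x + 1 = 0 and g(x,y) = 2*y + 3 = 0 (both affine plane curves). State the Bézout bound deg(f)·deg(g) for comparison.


Common zeros: {(6, 2)}; count = 1; Bézout bound = 1.

deg(f) = 1, deg(g) = 1, so Bézout bound = 1.
Scan x ∈ F_7. For each x, list the y ∈ F_7 with f(x, y) ≡ 0 and those with g(x, y) ≡ 0 (mod 7); the common zeros in that column are the intersection.
  x = 0: f ≡ 0 at y ∈ ∅; g ≡ 0 at y ∈ {2}; common: ∅.
  x = 1: f ≡ 0 at y ∈ ∅; g ≡ 0 at y ∈ {2}; common: ∅.
  x = 2: f ≡ 0 at y ∈ ∅; g ≡ 0 at y ∈ {2}; common: ∅.
  x = 3: f ≡ 0 at y ∈ ∅; g ≡ 0 at y ∈ {2}; common: ∅.
  x = 4: f ≡ 0 at y ∈ ∅; g ≡ 0 at y ∈ {2}; common: ∅.
  x = 5: f ≡ 0 at y ∈ ∅; g ≡ 0 at y ∈ {2}; common: ∅.
  x = 6: f ≡ 0 at y ∈ {0, 1, 2, 3, 4, 5, 6}; g ≡ 0 at y ∈ {2}; common: {2}.
Collecting: common zeros = {(6, 2)}, so the count is 1.
Comparison with the Bézout bound: 1 ≤ 1 = deg(f)·deg(g), as expected for curves with no common component (the bound is attained).


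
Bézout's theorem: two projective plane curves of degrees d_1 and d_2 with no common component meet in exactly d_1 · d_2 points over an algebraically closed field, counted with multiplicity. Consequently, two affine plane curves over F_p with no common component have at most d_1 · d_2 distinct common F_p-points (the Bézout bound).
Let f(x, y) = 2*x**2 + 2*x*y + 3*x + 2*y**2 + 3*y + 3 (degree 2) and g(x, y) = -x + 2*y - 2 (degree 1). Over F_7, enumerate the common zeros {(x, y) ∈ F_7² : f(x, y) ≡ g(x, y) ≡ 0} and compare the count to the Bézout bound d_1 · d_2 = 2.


Common zeros: {(4, 3)}; count = 1; Bézout bound = 2.

deg(f) = 2, deg(g) = 1, so Bézout bound = 2.
Scan x ∈ F_7. For each x, list the y ∈ F_7 with f(x, y) ≡ 0 and those with g(x, y) ≡ 0 (mod 7); the common zeros in that column are the intersection.
  x = 0: f ≡ 0 at y ∈ ∅; g ≡ 0 at y ∈ {1}; common: ∅.
  x = 1: f ≡ 0 at y ∈ ∅; g ≡ 0 at y ∈ {5}; common: ∅.
  x = 2: f ≡ 0 at y ∈ {3, 4}; g ≡ 0 at y ∈ {2}; common: ∅.
  x = 3: f ≡ 0 at y ∈ {2, 4}; g ≡ 0 at y ∈ {6}; common: ∅.
  x = 4: f ≡ 0 at y ∈ {2, 3}; g ≡ 0 at y ∈ {3}; common: {3}.
  x = 5: f ≡ 0 at y ∈ ∅; g ≡ 0 at y ∈ {0}; common: ∅.
  x = 6: f ≡ 0 at y ∈ ∅; g ≡ 0 at y ∈ {4}; common: ∅.
Collecting: common zeros = {(4, 3)}, so the count is 1.
Comparison with the Bézout bound: 1 ≤ 2 = deg(f)·deg(g), as expected for curves with no common component (the affine F_7-count falls short of the bound because intersections may lie at infinity, over extension fields, or carry multiplicity).


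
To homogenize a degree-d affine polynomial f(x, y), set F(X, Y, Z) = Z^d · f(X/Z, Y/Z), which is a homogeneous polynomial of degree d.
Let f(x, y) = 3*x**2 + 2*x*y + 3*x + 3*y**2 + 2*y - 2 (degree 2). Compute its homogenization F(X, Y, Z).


F(X, Y, Z) = 3*X**2 + 2*X*Y + 3*X*Z + 3*Y**2 + 2*Y*Z - 2*Z**2

deg(f) = 2.
Substitute x = X/Z, y = Y/Z into f, then multiply by Z^2.
  monomial 3·x^2·y^0 ↦ 3·X^2·Y^0·Z^0.
  monomial 2·x^1·y^1 ↦ 2·X^1·Y^1·Z^0.
  monomial 3·x^1·y^0 ↦ 3·X^1·Y^0·Z^1.
  monomial 3·x^0·y^2 ↦ 3·X^0·Y^2·Z^0.
  monomial 2·x^0·y^1 ↦ 2·X^0·Y^1·Z^1.
  monomial -2·x^0·y^0 ↦ -2·X^0·Y^0·Z^2.
Collecting: F(X, Y, Z) = 3*X**2 + 2*X*Y + 3*X*Z + 3*Y**2 + 2*Y*Z - 2*Z**2.


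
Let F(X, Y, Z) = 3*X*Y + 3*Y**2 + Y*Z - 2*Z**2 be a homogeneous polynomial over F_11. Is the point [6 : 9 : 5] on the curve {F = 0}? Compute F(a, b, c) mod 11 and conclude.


F(6,9,5) ≡ 4 (mod 11); P is NOT on the curve.

Evaluate F(6, 9, 5) term-by-term (mod 11).
  3*X*Y ↦ 3·6·9·1 = 162
  3*Y**2 ↦ 3·1·81·1 = 243
  Y*Z ↦ 1·1·9·5 = 45
  -2*Z**2 ↦ -2·1·1·25 = -50
Sum: F(6, 9, 5) = (162) + (243) + (45) + (-50) = 400.
Reducing mod 11: 400 ≡ 4 (mod 11).
Since F(a, b, c) ≡ 4 ≠ 0 (mod 11), P does NOT lie on the curve.


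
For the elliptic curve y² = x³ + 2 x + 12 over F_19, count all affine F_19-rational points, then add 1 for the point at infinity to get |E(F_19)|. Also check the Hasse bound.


Affine points = {(2, 9), (2, 10), (3, 8), (3, 11), (10, 5), (10, 14), (11, 4), (11, 15), (12, 4), (12, 15), (15, 4), (15, 15), (16, 6), (16, 13), (17, 0), (18, 3), (18, 16)}; affine count = 17; |E(F_19)| = 18.

Discriminant check: Δ ∝ 4a³ + 27b² = 4·2³ + 27·12² = 4·8 + 27·144 ≡ 6 (mod 19). Nonzero ⇒ E is nonsingular.
For each x ∈ F_19, compute rhs = x³ + 2·x + 12 mod 19, then count y ∈ F_19 with y² ≡ rhs.
  x = 0: rhs = 12, matching y values: none (0 points).
  x = 1: rhs = 15, matching y values: none (0 points).
  x = 2: rhs = 5, matching y values: 9, 10 (2 points).
  x = 3: rhs = 7, matching y values: 8, 11 (2 points).
  x = 4: rhs = 8, matching y values: none (0 points).
  x = 5: rhs = 14, matching y values: none (0 points).
  x = 6: rhs = 12, matching y values: none (0 points).
  x = 7: rhs = 8, matching y values: none (0 points).
  x = 8: rhs = 8, matching y values: none (0 points).
  x = 9: rhs = 18, matching y values: none (0 points).
  x = 10: rhs = 6, matching y values: 5, 14 (2 points).
  x = 11: rhs = 16, matching y values: 4, 15 (2 points).
  x = 12: rhs = 16, matching y values: 4, 15 (2 points).
  x = 13: rhs = 12, matching y values: none (0 points).
  x = 14: rhs = 10, matching y values: none (0 points).
  x = 15: rhs = 16, matching y values: 4, 15 (2 points).
  x = 16: rhs = 17, matching y values: 6, 13 (2 points).
  x = 17: rhs = 0, matching y values: 0 (1 points).
  x = 18: rhs = 9, matching y values: 3, 16 (2 points).
Total affine count: 17.
Full point count |E(F_19)| = 17 + 1 = 18.
Hasse bound: |18 − (19+1)| = |-2| = 2 ≤ 2√19 ≈ 8.7178 ✓.


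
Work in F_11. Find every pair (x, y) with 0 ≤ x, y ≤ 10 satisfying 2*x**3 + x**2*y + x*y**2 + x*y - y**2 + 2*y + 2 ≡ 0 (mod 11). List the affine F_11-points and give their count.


Affine F_11-points: {(0, 6), (0, 7), (1, 10), (2, 4), (2, 10), (3, 5), (3, 10), (10, 0), (10, 1)}; count = 9.

For each of the 121 pairs (x, y) ∈ F_11², evaluate f(x, y) mod 11. Record the zeros.
  x = 0: [0↦2, 1↦3, 2↦2, 3↦10, 4↦5, 5↦9, 6↦0, 7↦0, 8↦9, 9↦5, 10↦10]  zeros at y ∈ {6, 7}
  x = 1: [0↦4, 1↦8, 2↦1, 3↦5, 4↦9, 5↦2, 6↦6, 7↦10, 8↦3, 9↦7, 10↦0]  zeros at y ∈ {10}
  x = 2: [0↦7, 1↦5, 2↦5, 3↦7, 4↦0, 5↦6, 6↦3, 7↦2, 8↦3, 9↦6, 10↦0]  zeros at y ∈ {4, 10}
  x = 3: [0↦1, 1↦6, 2↦4, 3↦6, 4↦1, 5↦0, 6↦3, 7↦10, 8↦10, 9↦3, 10↦0]  zeros at y ∈ {5, 10}
  x = 4: [0↦9, 1↦1, 2↦10, 3↦3, 4↦2, 5↦7, 6↦7, 7↦2, 8↦3, 9↦10, 10↦1]  zeros at y ∈ ∅
  x = 5: [0↦10, 1↦2, 2↦2, 3↦10, 4↦4, 5↦6, 6↦5, 7↦1, 8↦5, 9↦6, 10↦4]  zeros at y ∈ ∅
  x = 6: [0↦5, 1↦10, 2↦3, 3↦6, 4↦8, 5↦9, 6↦9, 7↦8, 8↦6, 9↦3, 10↦10]  zeros at y ∈ ∅
  x = 7: [0↦6, 1↦4, 2↦3, 3↦3, 4↦4, 5↦6, 6↦9, 7↦2, 8↦7, 9↦2, 10↦9]  zeros at y ∈ ∅
  x = 8: [0↦3, 1↦7, 2↦3, 3↦2, 4↦4, 5↦9, 6↦6, 7↦6, 8↦9, 9↦4, 10↦2]  zeros at y ∈ ∅
  x = 9: [0↦8, 1↦9, 2↦4, 3↦4, 4↦9, 5↦8, 6↦1, 7↦10, 8↦2, 9↦10, 10↦1]  zeros at y ∈ ∅
  x = 10: [0↦0, 1↦0, 2↦7, 3↦10, 4↦9, 5↦4, 6↦6, 7↦4, 8↦9, 9↦10, 10↦7]  zeros at y ∈ {0, 1}
Collecting zeros: affine points = {(0, 6), (0, 7), (1, 10), (2, 4), (2, 10), (3, 5), (3, 10), (10, 0), (10, 1)}.
Total count |C(F_11)_aff| = 9.


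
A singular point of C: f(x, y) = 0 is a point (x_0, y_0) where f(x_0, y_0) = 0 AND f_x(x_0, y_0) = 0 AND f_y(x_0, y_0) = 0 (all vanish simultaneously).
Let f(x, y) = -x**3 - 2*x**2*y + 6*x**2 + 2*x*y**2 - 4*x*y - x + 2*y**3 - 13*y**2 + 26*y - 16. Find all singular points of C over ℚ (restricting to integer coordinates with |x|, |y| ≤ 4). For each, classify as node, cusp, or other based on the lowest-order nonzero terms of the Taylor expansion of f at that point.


Singular points: {(1, 2)}; classification: node.

Compute partial derivatives:
  f_x = -3*x**2 - 4*x*y + 12*x + 2*y**2 - 4*y - 1.
  f_y = -2*x**2 + 4*x*y - 4*x + 6*y**2 - 26*y + 26.
Scan x_0 ∈ {−4, ..., 4}. For each x_0, f_y(x_0, y) is a polynomial in y; find its integer roots y ∈ {−4, ..., 4}, then test f_x and f at those candidates.
  x = -4: f_y(-4, y) = 6*y**2 - 42*y + 10; no integer root y with |y| ≤ 4.
  x = -3: f_y(-3, y) = 6*y**2 - 38*y + 20; no integer root y with |y| ≤ 4.
  x = -2: f_y(-2, y) = 6*y**2 - 34*y + 26; no integer root y with |y| ≤ 4.
  x = -1: f_y(-1, y) = 6*y**2 - 30*y + 28; no integer root y with |y| ≤ 4.
  x = 0: f_y(0, y) = 6*y**2 - 26*y + 26; no integer root y with |y| ≤ 4.
  x = 1: f_y(1, y) = 6*y**2 - 22*y + 20; vanishes at y ∈ {2}. (1, 2): f_x = 0, f = 0 — SINGULAR.
  x = 2: f_y(2, y) = 6*y**2 - 18*y + 10; no integer root y with |y| ≤ 4.
  x = 3: f_y(3, y) = 6*y**2 - 14*y - 4; no integer root y with |y| ≤ 4.
  x = 4: f_y(4, y) = 6*y**2 - 10*y - 22; no integer root y with |y| ≤ 4.
Only singular point on the grid: (1, 2).
Classify: substitute x = 1 + u, y = 2 + v and expand: f = -u**3 - 2*u**2*v - u**2 + 2*u*v**2 + 2*v**3 + v**2.
No constant or linear terms (consistent with a singular point). Quadratic part: -u**2 + v**2. Cubic part: -u**3 - 2*u**2*v + 2*u*v**2 + 2*v**3.
The quadratic part v**2 - u**2 = (v − u)(v + u) splits into two distinct linear factors, so there are two distinct tangent lines y − 2 = ±(x − 1) — this is a node (ordinary double point).
Classification: node.


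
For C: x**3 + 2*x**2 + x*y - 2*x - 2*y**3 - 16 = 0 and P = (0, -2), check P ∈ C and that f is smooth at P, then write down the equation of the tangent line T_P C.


Tangent line at P: -4*x - 24*y - 48 = 0.

Step 1: f(0, -2) = 0, so P lies on C.
Step 2: partial derivatives
  f_x(x, y) = 3*x**2 + 4*x + y - 2, f_y(x, y) = x - 6*y**2.
  f_x(P) = -4, f_y(P) = -24 (gradient nonzero, so P is smooth).
Step 3: tangent line at P: -4·(x − 0) + -24·(y − -2) = 0.
Expanding: -4*x - 24*y - 48 = 0.


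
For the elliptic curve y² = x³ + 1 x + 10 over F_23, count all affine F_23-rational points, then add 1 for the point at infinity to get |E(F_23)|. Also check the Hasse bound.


Affine points = {(1, 9), (1, 14), (4, 3), (4, 20), (5, 5), (5, 18), (6, 5), (6, 18), (8, 1), (8, 22), (9, 9), (9, 14), (10, 10), (10, 13), (11, 8), (11, 15), (12, 5), (12, 18), (13, 9), (13, 14), (14, 10), (14, 13), (17, 8), (17, 15), (18, 8), (18, 15), (20, 7), (20, 16), (21, 0), (22, 10), (22, 13)}; affine count = 31; |E(F_23)| = 32.

Discriminant check: Δ ∝ 4a³ + 27b² = 4·1³ + 27·10² = 4·1 + 27·100 ≡ 13 (mod 23). Nonzero ⇒ E is nonsingular.
For each x ∈ F_23, compute rhs = x³ + 1·x + 10 mod 23, then count y ∈ F_23 with y² ≡ rhs.
  x = 0: rhs = 10, matching y values: none (0 points).
  x = 1: rhs = 12, matching y values: 9, 14 (2 points).
  x = 2: rhs = 20, matching y values: none (0 points).
  x = 3: rhs = 17, matching y values: none (0 points).
  x = 4: rhs = 9, matching y values: 3, 20 (2 points).
  x = 5: rhs = 2, matching y values: 5, 18 (2 points).
  x = 6: rhs = 2, matching y values: 5, 18 (2 points).
  x = 7: rhs = 15, matching y values: none (0 points).
  x = 8: rhs = 1, matching y values: 1, 22 (2 points).
  x = 9: rhs = 12, matching y values: 9, 14 (2 points).
  x = 10: rhs = 8, matching y values: 10, 13 (2 points).
  x = 11: rhs = 18, matching y values: 8, 15 (2 points).
  x = 12: rhs = 2, matching y values: 5, 18 (2 points).
  x = 13: rhs = 12, matching y values: 9, 14 (2 points).
  x = 14: rhs = 8, matching y values: 10, 13 (2 points).
  x = 15: rhs = 19, matching y values: none (0 points).
  x = 16: rhs = 5, matching y values: none (0 points).
  x = 17: rhs = 18, matching y values: 8, 15 (2 points).
  x = 18: rhs = 18, matching y values: 8, 15 (2 points).
  x = 19: rhs = 11, matching y values: none (0 points).
  x = 20: rhs = 3, matching y values: 7, 16 (2 points).
  x = 21: rhs = 0, matching y values: 0 (1 points).
  x = 22: rhs = 8, matching y values: 10, 13 (2 points).
Total affine count: 31.
Full point count |E(F_23)| = 31 + 1 = 32.
Hasse bound: |32 − (23+1)| = |8| = 8 ≤ 2√23 ≈ 9.5917 ✓.


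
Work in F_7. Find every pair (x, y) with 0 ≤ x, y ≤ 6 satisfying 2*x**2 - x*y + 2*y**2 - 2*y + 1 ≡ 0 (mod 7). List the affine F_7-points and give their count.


Affine F_7-points: {(2, 1)}; count = 1.

For each of the 49 pairs (x, y) ∈ F_7², evaluate f(x, y) mod 7. Record the zeros.
  x = 0: [0↦1, 1↦1, 2↦5, 3↦6, 4↦4, 5↦6, 6↦5]  zeros at y ∈ ∅
  x = 1: [0↦3, 1↦2, 2↦5, 3↦5, 4↦2, 5↦3, 6↦1]  zeros at y ∈ ∅
  x = 2: [0↦2, 1↦0, 2↦2, 3↦1, 4↦4, 5↦4, 6↦1]  zeros at y ∈ {1}
  x = 3: [0↦5, 1↦2, 2↦3, 3↦1, 4↦3, 5↦2, 6↦5]  zeros at y ∈ ∅
  x = 4: [0↦5, 1↦1, 2↦1, 3↦5, 4↦6, 5↦4, 6↦6]  zeros at y ∈ ∅
  x = 5: [0↦2, 1↦4, 2↦3, 3↦6, 4↦6, 5↦3, 6↦4]  zeros at y ∈ ∅
  x = 6: [0↦3, 1↦4, 2↦2, 3↦4, 4↦3, 5↦6, 6↦6]  zeros at y ∈ ∅
Collecting zeros: affine points = {(2, 1)}.
Total count |C(F_7)_aff| = 1.


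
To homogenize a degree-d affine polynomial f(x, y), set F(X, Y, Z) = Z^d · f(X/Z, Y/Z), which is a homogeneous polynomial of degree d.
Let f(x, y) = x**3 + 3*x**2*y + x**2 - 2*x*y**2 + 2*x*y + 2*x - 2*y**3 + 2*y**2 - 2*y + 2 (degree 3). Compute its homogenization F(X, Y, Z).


F(X, Y, Z) = X**3 + 3*X**2*Y + X**2*Z - 2*X*Y**2 + 2*X*Y*Z + 2*X*Z**2 - 2*Y**3 + 2*Y**2*Z - 2*Y*Z**2 + 2*Z**3

deg(f) = 3.
Substitute x = X/Z, y = Y/Z into f, then multiply by Z^3.
  monomial 1·x^3·y^0 ↦ 1·X^3·Y^0·Z^0.
  monomial 3·x^2·y^1 ↦ 3·X^2·Y^1·Z^0.
  monomial 1·x^2·y^0 ↦ 1·X^2·Y^0·Z^1.
  monomial -2·x^1·y^2 ↦ -2·X^1·Y^2·Z^0.
  monomial 2·x^1·y^1 ↦ 2·X^1·Y^1·Z^1.
  monomial 2·x^1·y^0 ↦ 2·X^1·Y^0·Z^2.
  monomial -2·x^0·y^3 ↦ -2·X^0·Y^3·Z^0.
  monomial 2·x^0·y^2 ↦ 2·X^0·Y^2·Z^1.
  monomial -2·x^0·y^1 ↦ -2·X^0·Y^1·Z^2.
  monomial 2·x^0·y^0 ↦ 2·X^0·Y^0·Z^3.
Collecting: F(X, Y, Z) = X**3 + 3*X**2*Y + X**2*Z - 2*X*Y**2 + 2*X*Y*Z + 2*X*Z**2 - 2*Y**3 + 2*Y**2*Z - 2*Y*Z**2 + 2*Z**3.


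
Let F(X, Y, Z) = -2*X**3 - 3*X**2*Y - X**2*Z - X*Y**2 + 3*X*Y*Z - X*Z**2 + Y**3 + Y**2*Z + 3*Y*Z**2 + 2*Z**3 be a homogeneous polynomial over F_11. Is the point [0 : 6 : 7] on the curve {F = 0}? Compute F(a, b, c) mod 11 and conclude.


F(0,6,7) ≡ 1 (mod 11); P is NOT on the curve.

Evaluate F(0, 6, 7) term-by-term (mod 11).
  -2*X**3 ↦ -2·0·1·1 = 0
  -3*X**2*Y ↦ -3·0·6·1 = 0
  -X**2*Z ↦ -1·0·1·7 = 0
  -X*Y**2 ↦ -1·0·36·1 = 0
  3*X*Y*Z ↦ 3·0·6·7 = 0
  -X*Z**2 ↦ -1·0·1·49 = 0
  Y**3 ↦ 1·1·216·1 = 216
  Y**2*Z ↦ 1·1·36·7 = 252
  3*Y*Z**2 ↦ 3·1·6·49 = 882
  2*Z**3 ↦ 2·1·1·343 = 686
Sum: F(0, 6, 7) = (0) + (0) + (0) + (0) + (0) + (0) + (216) + (252) + (882) + (686) = 2036.
Reducing mod 11: 2036 ≡ 1 (mod 11).
Since F(a, b, c) ≡ 1 ≠ 0 (mod 11), P does NOT lie on the curve.


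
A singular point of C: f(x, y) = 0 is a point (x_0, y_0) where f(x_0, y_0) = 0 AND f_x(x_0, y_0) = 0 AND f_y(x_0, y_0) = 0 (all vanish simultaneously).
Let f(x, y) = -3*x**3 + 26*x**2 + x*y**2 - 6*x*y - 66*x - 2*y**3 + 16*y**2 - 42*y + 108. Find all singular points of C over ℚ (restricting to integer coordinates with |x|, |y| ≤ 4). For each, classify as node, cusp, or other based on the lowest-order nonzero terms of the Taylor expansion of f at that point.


Singular points: {(3, 3)}; classification: node.

Compute partial derivatives:
  f_x = -9*x**2 + 52*x + y**2 - 6*y - 66.
  f_y = 2*x*y - 6*x - 6*y**2 + 32*y - 42.
Scan x_0 ∈ {−4, ..., 4}. For each x_0, f_y(x_0, y) is a polynomial in y; find its integer roots y ∈ {−4, ..., 4}, then test f_x and f at those candidates.
  x = -4: f_y(-4, y) = -6*y**2 + 24*y - 18; vanishes at y ∈ {1, 3}. (-4, 1): f_x = -423 ≠ 0; (-4, 3): f_x = -427 ≠ 0.
  x = -3: f_y(-3, y) = -6*y**2 + 26*y - 24; vanishes at y ∈ {3}. (-3, 3): f_x = -312 ≠ 0.
  x = -2: f_y(-2, y) = -6*y**2 + 28*y - 30; vanishes at y ∈ {3}. (-2, 3): f_x = -215 ≠ 0.
  x = -1: f_y(-1, y) = -6*y**2 + 30*y - 36; vanishes at y ∈ {2, 3}. (-1, 2): f_x = -135 ≠ 0; (-1, 3): f_x = -136 ≠ 0.
  x = 0: f_y(0, y) = -6*y**2 + 32*y - 42; vanishes at y ∈ {3}. (0, 3): f_x = -75 ≠ 0.
  x = 1: f_y(1, y) = -6*y**2 + 34*y - 48; vanishes at y ∈ {3}. (1, 3): f_x = -32 ≠ 0.
  x = 2: f_y(2, y) = -6*y**2 + 36*y - 54; vanishes at y ∈ {3}. (2, 3): f_x = -7 ≠ 0.
  x = 3: f_y(3, y) = -6*y**2 + 38*y - 60; vanishes at y ∈ {3}. (3, 3): f_x = 0, f = 0 — SINGULAR.
  x = 4: f_y(4, y) = -6*y**2 + 40*y - 66; vanishes at y ∈ {3}. (4, 3): f_x = -11 ≠ 0.
Only singular point on the grid: (3, 3).
Classify: substitute x = 3 + u, y = 3 + v and expand: f = -3*u**3 - u**2 + u*v**2 - 2*v**3 + v**2.
No constant or linear terms (consistent with a singular point). Quadratic part: -u**2 + v**2. Cubic part: -3*u**3 + u*v**2 - 2*v**3.
The quadratic part v**2 - u**2 = (v − u)(v + u) splits into two distinct linear factors, so there are two distinct tangent lines y − 3 = ±(x − 3) — this is a node (ordinary double point).
Classification: node.


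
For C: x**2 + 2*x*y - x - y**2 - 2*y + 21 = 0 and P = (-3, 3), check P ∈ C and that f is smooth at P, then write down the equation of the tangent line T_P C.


Tangent line at P: -x - 14*y + 39 = 0.

Step 1: f(-3, 3) = 0, so P lies on C.
Step 2: partial derivatives
  f_x(x, y) = 2*x + 2*y - 1, f_y(x, y) = 2*x - 2*y - 2.
  f_x(P) = -1, f_y(P) = -14 (gradient nonzero, so P is smooth).
Step 3: tangent line at P: -1·(x − -3) + -14·(y − 3) = 0.
Expanding: -x - 14*y + 39 = 0.


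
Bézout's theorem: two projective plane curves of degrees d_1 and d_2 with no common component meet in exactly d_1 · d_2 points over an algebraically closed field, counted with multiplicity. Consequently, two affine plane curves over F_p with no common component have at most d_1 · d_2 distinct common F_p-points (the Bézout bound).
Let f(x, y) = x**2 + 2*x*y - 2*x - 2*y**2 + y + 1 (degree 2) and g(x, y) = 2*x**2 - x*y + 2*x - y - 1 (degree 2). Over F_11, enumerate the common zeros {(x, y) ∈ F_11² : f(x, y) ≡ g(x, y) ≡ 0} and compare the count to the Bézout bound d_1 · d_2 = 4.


Common zeros: {(1, 7), (9, 8)}; count = 2; Bézout bound = 4.

deg(f) = 2, deg(g) = 2, so Bézout bound = 4.
Scan x ∈ F_11. For each x, list the y ∈ F_11 with f(x, y) ≡ 0 and those with g(x, y) ≡ 0 (mod 11); the common zeros in that column are the intersection.
  x = 0: f ≡ 0 at y ∈ {1, 5}; g ≡ 0 at y ∈ {10}; common: ∅.
  x = 1: f ≡ 0 at y ∈ {0, 7}; g ≡ 0 at y ∈ {7}; common: {7}.
  x = 2: f ≡ 0 at y ∈ {4}; g ≡ 0 at y ∈ {0}; common: ∅.
  x = 3: f ≡ 0 at y ∈ {4, 5}; g ≡ 0 at y ∈ {3}; common: ∅.
  x = 4: f ≡ 0 at y ∈ ∅; g ≡ 0 at y ∈ {10}; common: ∅.
  x = 5: f ≡ 0 at y ∈ ∅; g ≡ 0 at y ∈ {8}; common: ∅.
  x = 6: f ≡ 0 at y ∈ ∅; g ≡ 0 at y ∈ {4}; common: ∅.
  x = 7: f ≡ 0 at y ∈ ∅; g ≡ 0 at y ∈ {7}; common: ∅.
  x = 8: f ≡ 0 at y ∈ ∅; g ≡ 0 at y ∈ {0}; common: ∅.
  x = 9: f ≡ 0 at y ∈ {7, 8}; g ≡ 0 at y ∈ {8}; common: {8}.
  x = 10: f ≡ 0 at y ∈ {8}; g ≡ 0 at y ∈ ∅; common: ∅.
Collecting: common zeros = {(1, 7), (9, 8)}, so the count is 2.
Comparison with the Bézout bound: 2 ≤ 4 = deg(f)·deg(g), as expected for curves with no common component (the affine F_11-count falls short of the bound because intersections may lie at infinity, over extension fields, or carry multiplicity).


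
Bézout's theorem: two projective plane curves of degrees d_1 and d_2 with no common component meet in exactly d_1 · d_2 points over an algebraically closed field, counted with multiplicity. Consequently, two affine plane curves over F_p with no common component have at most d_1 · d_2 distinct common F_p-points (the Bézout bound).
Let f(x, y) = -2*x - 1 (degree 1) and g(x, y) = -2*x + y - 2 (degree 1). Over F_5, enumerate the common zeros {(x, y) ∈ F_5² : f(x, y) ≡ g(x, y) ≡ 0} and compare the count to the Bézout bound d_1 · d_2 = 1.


Common zeros: {(2, 1)}; count = 1; Bézout bound = 1.

deg(f) = 1, deg(g) = 1, so Bézout bound = 1.
Scan x ∈ F_5. For each x, list the y ∈ F_5 with f(x, y) ≡ 0 and those with g(x, y) ≡ 0 (mod 5); the common zeros in that column are the intersection.
  x = 0: f ≡ 0 at y ∈ ∅; g ≡ 0 at y ∈ {2}; common: ∅.
  x = 1: f ≡ 0 at y ∈ ∅; g ≡ 0 at y ∈ {4}; common: ∅.
  x = 2: f ≡ 0 at y ∈ {0, 1, 2, 3, 4}; g ≡ 0 at y ∈ {1}; common: {1}.
  x = 3: f ≡ 0 at y ∈ ∅; g ≡ 0 at y ∈ {3}; common: ∅.
  x = 4: f ≡ 0 at y ∈ ∅; g ≡ 0 at y ∈ {0}; common: ∅.
Collecting: common zeros = {(2, 1)}, so the count is 1.
Comparison with the Bézout bound: 1 ≤ 1 = deg(f)·deg(g), as expected for curves with no common component (the bound is attained).


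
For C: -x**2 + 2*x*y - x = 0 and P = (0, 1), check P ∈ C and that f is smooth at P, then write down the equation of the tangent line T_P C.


Tangent line at P: x = 0.

Step 1: f(0, 1) = 0, so P lies on C.
Step 2: partial derivatives
  f_x(x, y) = -2*x + 2*y - 1, f_y(x, y) = 2*x.
  f_x(P) = 1, f_y(P) = 0 (gradient nonzero, so P is smooth).
Step 3: tangent line at P: 1·(x − 0) + 0·(y − 1) = 0.
Expanding: x = 0.


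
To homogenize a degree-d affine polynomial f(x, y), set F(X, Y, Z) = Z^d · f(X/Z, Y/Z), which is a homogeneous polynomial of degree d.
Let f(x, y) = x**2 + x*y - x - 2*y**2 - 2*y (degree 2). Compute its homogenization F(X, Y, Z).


F(X, Y, Z) = X**2 + X*Y - X*Z - 2*Y**2 - 2*Y*Z

deg(f) = 2.
Substitute x = X/Z, y = Y/Z into f, then multiply by Z^2.
  monomial 1·x^2·y^0 ↦ 1·X^2·Y^0·Z^0.
  monomial 1·x^1·y^1 ↦ 1·X^1·Y^1·Z^0.
  monomial -1·x^1·y^0 ↦ -1·X^1·Y^0·Z^1.
  monomial -2·x^0·y^2 ↦ -2·X^0·Y^2·Z^0.
  monomial -2·x^0·y^1 ↦ -2·X^0·Y^1·Z^1.
Collecting: F(X, Y, Z) = X**2 + X*Y - X*Z - 2*Y**2 - 2*Y*Z.


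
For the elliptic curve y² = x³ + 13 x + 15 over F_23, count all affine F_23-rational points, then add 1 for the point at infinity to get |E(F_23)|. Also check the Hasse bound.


Affine points = {(1, 11), (1, 12), (2, 7), (2, 16), (3, 9), (3, 14), (4, 4), (4, 19), (7, 9), (7, 14), (10, 8), (10, 15), (12, 6), (12, 17), (13, 9), (13, 14), (16, 8), (16, 15), (18, 3), (18, 20), (20, 8), (20, 15), (21, 2), (21, 21), (22, 1), (22, 22)}; affine count = 26; |E(F_23)| = 27.

Discriminant check: Δ ∝ 4a³ + 27b² = 4·13³ + 27·15² = 4·2197 + 27·225 ≡ 5 (mod 23). Nonzero ⇒ E is nonsingular.
For each x ∈ F_23, compute rhs = x³ + 13·x + 15 mod 23, then count y ∈ F_23 with y² ≡ rhs.
  x = 0: rhs = 15, matching y values: none (0 points).
  x = 1: rhs = 6, matching y values: 11, 12 (2 points).
  x = 2: rhs = 3, matching y values: 7, 16 (2 points).
  x = 3: rhs = 12, matching y values: 9, 14 (2 points).
  x = 4: rhs = 16, matching y values: 4, 19 (2 points).
  x = 5: rhs = 21, matching y values: none (0 points).
  x = 6: rhs = 10, matching y values: none (0 points).
  x = 7: rhs = 12, matching y values: 9, 14 (2 points).
  x = 8: rhs = 10, matching y values: none (0 points).
  x = 9: rhs = 10, matching y values: none (0 points).
  x = 10: rhs = 18, matching y values: 8, 15 (2 points).
  x = 11: rhs = 17, matching y values: none (0 points).
  x = 12: rhs = 13, matching y values: 6, 17 (2 points).
  x = 13: rhs = 12, matching y values: 9, 14 (2 points).
  x = 14: rhs = 20, matching y values: none (0 points).
  x = 15: rhs = 20, matching y values: none (0 points).
  x = 16: rhs = 18, matching y values: 8, 15 (2 points).
  x = 17: rhs = 20, matching y values: none (0 points).
  x = 18: rhs = 9, matching y values: 3, 20 (2 points).
  x = 19: rhs = 14, matching y values: none (0 points).
  x = 20: rhs = 18, matching y values: 8, 15 (2 points).
  x = 21: rhs = 4, matching y values: 2, 21 (2 points).
  x = 22: rhs = 1, matching y values: 1, 22 (2 points).
Total affine count: 26.
Full point count |E(F_23)| = 26 + 1 = 27.
Hasse bound: |27 − (23+1)| = |3| = 3 ≤ 2√23 ≈ 9.5917 ✓.


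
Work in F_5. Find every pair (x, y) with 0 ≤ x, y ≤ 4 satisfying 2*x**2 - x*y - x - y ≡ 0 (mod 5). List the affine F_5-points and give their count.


Affine F_5-points: {(0, 0), (1, 3), (2, 2), (3, 0)}; count = 4.

For each of the 25 pairs (x, y) ∈ F_5², evaluate f(x, y) mod 5. Record the zeros.
  x = 0: [0↦0, 1↦4, 2↦3, 3↦2, 4↦1]  zeros at y ∈ {0}
  x = 1: [0↦1, 1↦4, 2↦2, 3↦0, 4↦3]  zeros at y ∈ {3}
  x = 2: [0↦1, 1↦3, 2↦0, 3↦2, 4↦4]  zeros at y ∈ {2}
  x = 3: [0↦0, 1↦1, 2↦2, 3↦3, 4↦4]  zeros at y ∈ {0}
  x = 4: [0↦3, 1↦3, 2↦3, 3↦3, 4↦3]  zeros at y ∈ ∅
Collecting zeros: affine points = {(0, 0), (1, 3), (2, 2), (3, 0)}.
Total count |C(F_5)_aff| = 4.
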